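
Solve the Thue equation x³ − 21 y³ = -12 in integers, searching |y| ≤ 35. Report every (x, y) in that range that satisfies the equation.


The equation is x³ - 21y³ = -12. For fixed y, x³ = 21·y³ − 12, so a solution requires the RHS to be a perfect cube.
Strategy: iterate y from -35 to 35, compute RHS = 21·y³ − 12, and check whether it is a (positive or negative) perfect cube.
Check small values of y:
  y = 0: RHS = -12 is not a perfect cube.
  y = 1: RHS = 9 is not a perfect cube.
  y = -1: RHS = -33 is not a perfect cube.
  y = 2: RHS = 156 is not a perfect cube.
  y = -2: RHS = -180 is not a perfect cube.
  y = 3: RHS = 555 is not a perfect cube.
  y = -3: RHS = -579 is not a perfect cube.
Continuing the search up to |y| = 35 finds no solutions either.
No (x, y) in the scanned range satisfies the equation.

No integer solutions with |y| ≤ 35.


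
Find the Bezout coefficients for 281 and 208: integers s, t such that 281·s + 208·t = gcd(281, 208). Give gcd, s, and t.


Euclidean algorithm on (281, 208) — divide until remainder is 0:
  281 = 1 · 208 + 73
  208 = 2 · 73 + 62
  73 = 1 · 62 + 11
  62 = 5 · 11 + 7
  11 = 1 · 7 + 4
  7 = 1 · 4 + 3
  4 = 1 · 3 + 1
  3 = 3 · 1 + 0
gcd(281, 208) = 1.
Track Bezout coefficients alongside the remainders: start with r₀ = 281 = a·1 + b·0 (s = 1, t = 0) and r₁ = 208 = a·0 + b·1 (s = 0, t = 1); each new remainder r_{k+1} = r_{k-1} − q_k·r_k inherits s_{k+1} = s_{k-1} − q_k·s_k, t_{k+1} = t_{k-1} − q_k·t_k, so r_k = a·s_k + b·t_k at every step:
  q = 1: r = 73, s = 1 − 1·0 = 1, t = 0 − 1·1 = -1  (check: 281·1 + 208·(-1) = 73)
  q = 2: r = 62, s = 0 − 2·1 = -2, t = 1 − 2·(-1) = 3  (check: 281·(-2) + 208·3 = 62)
  q = 1: r = 11, s = 1 − 1·(-2) = 3, t = -1 − 1·3 = -4  (check: 281·3 + 208·(-4) = 11)
  q = 5: r = 7, s = -2 − 5·3 = -17, t = 3 − 5·(-4) = 23  (check: 281·(-17) + 208·23 = 7)
  q = 1: r = 4, s = 3 − 1·(-17) = 20, t = -4 − 1·23 = -27  (check: 281·20 + 208·(-27) = 4)
  q = 1: r = 3, s = -17 − 1·20 = -37, t = 23 − 1·(-27) = 50  (check: 281·(-37) + 208·50 = 3)
  q = 1: r = 1, s = 20 − 1·(-37) = 57, t = -27 − 1·50 = -77  (check: 281·57 + 208·(-77) = 1)
The row with r = 1 (the gcd) gives the Bezout coefficients s = 57, t = -77.
Result: 281 · (57) + 208 · (-77) = 1.

gcd(281, 208) = 1; s = 57, t = -77 (check: 281·57 + 208·(-77) = 1).


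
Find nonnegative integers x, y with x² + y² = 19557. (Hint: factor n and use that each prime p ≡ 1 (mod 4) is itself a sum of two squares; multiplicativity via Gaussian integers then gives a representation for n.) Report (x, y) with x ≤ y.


Step 1: Factor n = 19557 = 3^2 · 41 · 53.
Step 2: Check the mod-4 condition on each prime factor: 3 ≡ 3 (mod 4), exponent 2 (must be even); 41 ≡ 1 (mod 4), exponent 1; 53 ≡ 1 (mod 4), exponent 1.
All primes ≡ 3 (mod 4) appear to even exponent (or don't appear), so by the two-squares theorem n IS expressible as a sum of two squares.
Step 3: Build a representation. Group n = k² · m with k = 3 and m = 41 · 53 = 2173 (a product of primes ≡ 1 (mod 4)); a representation of m scales to one of n via (k·x)² + (k·y)² = k²(x² + y²). Each prime p ≡ 1 (mod 4) is itself a sum of two squares; find a² by testing p − a² for a perfect square:
  41: 41 − 1² = 40, 41 − 2² = 37, 41 − 3² = 32, 41 − 4² = 25 = 5² ⇒ 41 = 4² + 5².
  53: 53 − 1² = 52, 53 − 2² = 49 = 7² ⇒ 53 = 2² + 7².
  Combine using the Brahmagupta–Fibonacci identity (a² + b²)(c² + d²) = (ac − bd)² + (ad + bc)² = (ac + bd)² + (ad − bc)²:
  41 · 53 = 2173: from (4² + 5²)(2² + 7²), take (4·2 − 5·7, 4·7 + 5·2) = (8 − 35, 28 + 10) = (-27, 38); dropping signs (only squares matter) gives (27, 38); check 27² + 38² = 729 + 1444 = 2173 ✓.
  Scale by k = 3: (3·27, 3·38) = (81, 114).
Step 4: Order so x ≤ y and verify: 81² + 114² = 6561 + 12996 = 19557 = n. ✓

n = 19557 = 81² + 114² (one valid representation with x ≤ y).


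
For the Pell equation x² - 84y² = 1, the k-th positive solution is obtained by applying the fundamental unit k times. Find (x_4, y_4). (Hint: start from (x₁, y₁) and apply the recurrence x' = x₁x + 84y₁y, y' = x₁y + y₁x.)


Step 1: Find the fundamental solution (x₁, y₁) of x² - 84y² = 1.
  Expand √84 as a continued fraction. a₀ = ⌊√84⌋ = 9; iterate m_{k+1} = d_k·a_k − m_k, d_{k+1} = (84 − m_{k+1}²)/d_k, a_{k+1} = ⌊(a₀ + m_{k+1})/d_{k+1}⌋ (starting m₀ = 0, d₀ = 1), with convergents p_k = a_k·p_{k-1} + p_{k-2}, q_k = a_k·q_{k-1} + q_{k-2} (p₋₁ = 1, q₋₁ = 0):
  k = 0: a₀ = 9; p₀/q₀ = 9/1; p₀² − 84·q₀² = 81 − 84 = -3.
  k = 1: m = 9, d = 3, a = ⌊(9 + 9)/3⌋ = 6; p/q = (6·9 + 1)/(6·1 + 0) = 55/6; p² − 84·q² = 3025 − 3024 = 1.
  The first convergent with p² − 84·q² = 1 gives the fundamental solution (x₁, y₁) = (55, 6).
Step 2: Apply the recurrence (x_{n+1}, y_{n+1}) = (x₁x_n + 84y₁y_n, x₁y_n + y₁x_n) repeatedly.
  From (x_1, y_1) = (55, 6): x_2 = 55·55 + 84·6·6 = 6049; y_2 = 55·6 + 6·55 = 660.
  From (x_2, y_2) = (6049, 660): x_3 = 55·6049 + 84·6·660 = 665335; y_3 = 55·660 + 6·6049 = 72594.
  From (x_3, y_3) = (665335, 72594): x_4 = 55·665335 + 84·6·72594 = 73180801; y_4 = 55·72594 + 6·665335 = 7984680.
Step 3: Verify x_4² - 84·y_4² = 5355429635001601 - 5355429635001600 = 1 (should be 1). ✓

(x_1, y_1) = (55, 6); (x_4, y_4) = (73180801, 7984680).


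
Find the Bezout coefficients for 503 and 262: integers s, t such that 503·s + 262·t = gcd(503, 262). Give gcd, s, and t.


Euclidean algorithm on (503, 262) — divide until remainder is 0:
  503 = 1 · 262 + 241
  262 = 1 · 241 + 21
  241 = 11 · 21 + 10
  21 = 2 · 10 + 1
  10 = 10 · 1 + 0
gcd(503, 262) = 1.
Track Bezout coefficients alongside the remainders: start with r₀ = 503 = a·1 + b·0 (s = 1, t = 0) and r₁ = 262 = a·0 + b·1 (s = 0, t = 1); each new remainder r_{k+1} = r_{k-1} − q_k·r_k inherits s_{k+1} = s_{k-1} − q_k·s_k, t_{k+1} = t_{k-1} − q_k·t_k, so r_k = a·s_k + b·t_k at every step:
  q = 1: r = 241, s = 1 − 1·0 = 1, t = 0 − 1·1 = -1  (check: 503·1 + 262·(-1) = 241)
  q = 1: r = 21, s = 0 − 1·1 = -1, t = 1 − 1·(-1) = 2  (check: 503·(-1) + 262·2 = 21)
  q = 11: r = 10, s = 1 − 11·(-1) = 12, t = -1 − 11·2 = -23  (check: 503·12 + 262·(-23) = 10)
  q = 2: r = 1, s = -1 − 2·12 = -25, t = 2 − 2·(-23) = 48  (check: 503·(-25) + 262·48 = 1)
The row with r = 1 (the gcd) gives the Bezout coefficients s = -25, t = 48.
Result: 503 · (-25) + 262 · (48) = 1.

gcd(503, 262) = 1; s = -25, t = 48 (check: 503·(-25) + 262·48 = 1).


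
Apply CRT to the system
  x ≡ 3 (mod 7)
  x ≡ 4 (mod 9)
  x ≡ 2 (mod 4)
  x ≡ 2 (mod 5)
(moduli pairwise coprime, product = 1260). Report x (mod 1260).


Product of moduli M = 7 · 9 · 4 · 5 = 1260.
Merge one congruence at a time:
  Start: x ≡ 3 (mod 7).
  Combine with x ≡ 4 (mod 9); new modulus lcm = 63.
    Write x = 3 + 7·t and substitute into x ≡ 4 (mod 9): 7·t ≡ 4 − 3 = 1 (mod 9).
    The inverse of 7 mod 9 is 4 (since 7·4 = 28 = 3·9 + 1), so t ≡ 4·1 = 4 ≡ 4 (mod 9).
    Then x = 3 + 7·4 = 31, valid modulo lcm(7, 9) = 63: x ≡ 31 (mod 63).
  Combine with x ≡ 2 (mod 4); new modulus lcm = 252.
    Write x = 31 + 63·t and substitute into x ≡ 2 (mod 4): 63·t ≡ 2 − 31 = -29 (mod 4).
    Reduce coefficients mod 4: 3·t ≡ 3 (mod 4).
    The inverse of 3 mod 4 is 3 (since 3·3 = 9 = 2·4 + 1), so t ≡ 3·3 = 9 ≡ 1 (mod 4).
    Then x = 31 + 63·1 = 94, valid modulo lcm(63, 4) = 252: x ≡ 94 (mod 252).
  Combine with x ≡ 2 (mod 5); new modulus lcm = 1260.
    Write x = 94 + 252·t and substitute into x ≡ 2 (mod 5): 252·t ≡ 2 − 94 = -92 (mod 5).
    Reduce coefficients mod 5: 2·t ≡ 3 (mod 5).
    The inverse of 2 mod 5 is 3 (since 2·3 = 6 = 1·5 + 1), so t ≡ 3·3 = 9 ≡ 4 (mod 5).
    Then x = 94 + 252·4 = 1102, valid modulo lcm(252, 5) = 1260: x ≡ 1102 (mod 1260).
Verify against each original: 1102 mod 7 = 3, 1102 mod 9 = 4, 1102 mod 4 = 2, 1102 mod 5 = 2.

x ≡ 1102 (mod 1260).


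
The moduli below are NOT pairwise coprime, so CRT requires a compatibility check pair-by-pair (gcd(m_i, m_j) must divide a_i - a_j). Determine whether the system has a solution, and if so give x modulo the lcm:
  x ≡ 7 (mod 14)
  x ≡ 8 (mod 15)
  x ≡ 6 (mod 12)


Moduli 14, 15, 12 are not pairwise coprime, so CRT works modulo lcm(m_i) when all pairwise compatibility conditions hold.
Pairwise compatibility: gcd(m_i, m_j) must divide a_i - a_j for every pair.
Merge one congruence at a time:
  Start: x ≡ 7 (mod 14).
  Combine with x ≡ 8 (mod 15): gcd(14, 15) = 1; 8 - 7 = 1, which IS divisible by 1, so compatible.
    Write x = 7 + 14·t and substitute into x ≡ 8 (mod 15): 14·t ≡ 8 − 7 = 1 (mod 15).
    The inverse of 14 mod 15 is 14 (since 14·14 = 196 = 13·15 + 1), so t ≡ 14·1 = 14 ≡ 14 (mod 15).
    Then x = 7 + 14·14 = 203, valid modulo lcm(14, 15) = 210: x ≡ 203 (mod 210).
  Combine with x ≡ 6 (mod 12): gcd(210, 12) = 6, and 6 - 203 = -197 is NOT divisible by 6.
    ⇒ system is inconsistent (no integer solution).

No solution (the system is inconsistent).


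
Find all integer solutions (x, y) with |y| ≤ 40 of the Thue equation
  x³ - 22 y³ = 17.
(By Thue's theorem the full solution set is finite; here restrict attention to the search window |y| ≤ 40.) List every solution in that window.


The equation is x³ - 22y³ = 17. For fixed y, x³ = 22·y³ + 17, so a solution requires the RHS to be a perfect cube.
Strategy: iterate y from -40 to 40, compute RHS = 22·y³ + 17, and check whether it is a (positive or negative) perfect cube.
Check small values of y:
  y = 0: RHS = 17 is not a perfect cube.
  y = 1: RHS = 39 is not a perfect cube.
  y = -1: RHS = -5 is not a perfect cube.
  y = 2: RHS = 193 is not a perfect cube.
  y = -2: RHS = -159 is not a perfect cube.
  y = 3: RHS = 611 is not a perfect cube.
  y = -3: RHS = -577 is not a perfect cube.
Continuing the search up to |y| = 40 finds no solutions either.
No (x, y) in the scanned range satisfies the equation.

No integer solutions with |y| ≤ 40.


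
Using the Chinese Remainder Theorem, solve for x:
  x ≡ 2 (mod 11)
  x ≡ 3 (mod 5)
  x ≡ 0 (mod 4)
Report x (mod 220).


Moduli 11, 5, 4 are pairwise coprime; by CRT there is a unique solution modulo M = 11 · 5 · 4 = 220.
Solve pairwise, accumulating the modulus:
  Start with x ≡ 2 (mod 11).
  Combine with x ≡ 3 (mod 5): since gcd(11, 5) = 1, we get a unique residue mod 55.
    Write x = 2 + 11·t and substitute into x ≡ 3 (mod 5): 11·t ≡ 3 − 2 = 1 (mod 5).
    Reduce coefficients mod 5: 1·t ≡ 1 (mod 5).
    So t ≡ 1 (mod 5).
    Then x = 2 + 11·1 = 13, valid modulo lcm(11, 5) = 55: x ≡ 13 (mod 55).
  Combine with x ≡ 0 (mod 4): since gcd(55, 4) = 1, we get a unique residue mod 220.
    Write x = 13 + 55·t and substitute into x ≡ 0 (mod 4): 55·t ≡ 0 − 13 = -13 (mod 4).
    Reduce coefficients mod 4: 3·t ≡ 3 (mod 4).
    The inverse of 3 mod 4 is 3 (since 3·3 = 9 = 2·4 + 1), so t ≡ 3·3 = 9 ≡ 1 (mod 4).
    Then x = 13 + 55·1 = 68, valid modulo lcm(55, 4) = 220: x ≡ 68 (mod 220).
Verify: 68 mod 11 = 2 ✓, 68 mod 5 = 3 ✓, 68 mod 4 = 0 ✓.

x ≡ 68 (mod 220).


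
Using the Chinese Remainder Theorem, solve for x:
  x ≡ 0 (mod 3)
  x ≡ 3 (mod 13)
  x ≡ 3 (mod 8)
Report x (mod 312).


Moduli 3, 13, 8 are pairwise coprime; by CRT there is a unique solution modulo M = 3 · 13 · 8 = 312.
Solve pairwise, accumulating the modulus:
  Start with x ≡ 0 (mod 3).
  Combine with x ≡ 3 (mod 13): since gcd(3, 13) = 1, we get a unique residue mod 39.
    Write x = 0 + 3·t and substitute into x ≡ 3 (mod 13): 3·t ≡ 3 − 0 = 3 (mod 13).
    The inverse of 3 mod 13 is 9 (since 3·9 = 27 = 2·13 + 1), so t ≡ 9·3 = 27 ≡ 1 (mod 13).
    Then x = 0 + 3·1 = 3, valid modulo lcm(3, 13) = 39: x ≡ 3 (mod 39).
  Combine with x ≡ 3 (mod 8): since gcd(39, 8) = 1, we get a unique residue mod 312.
    Write x = 3 + 39·t and substitute into x ≡ 3 (mod 8): 39·t ≡ 3 − 3 = 0 (mod 8).
    Reduce coefficients mod 8: 7·t ≡ 0 (mod 8).
    The inverse of 7 mod 8 is 7 (since 7·7 = 49 = 6·8 + 1), so t ≡ 7·0 = 0 ≡ 0 (mod 8).
    Then x = 3 + 39·0 = 3, valid modulo lcm(39, 8) = 312: x ≡ 3 (mod 312).
Verify: 3 mod 3 = 0 ✓, 3 mod 13 = 3 ✓, 3 mod 8 = 3 ✓.

x ≡ 3 (mod 312).


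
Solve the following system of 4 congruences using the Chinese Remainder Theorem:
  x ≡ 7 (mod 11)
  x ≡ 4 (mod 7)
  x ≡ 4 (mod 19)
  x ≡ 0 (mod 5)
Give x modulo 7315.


Product of moduli M = 11 · 7 · 19 · 5 = 7315.
Merge one congruence at a time:
  Start: x ≡ 7 (mod 11).
  Combine with x ≡ 4 (mod 7); new modulus lcm = 77.
    Write x = 7 + 11·t and substitute into x ≡ 4 (mod 7): 11·t ≡ 4 − 7 = -3 (mod 7).
    Reduce coefficients mod 7: 4·t ≡ 4 (mod 7).
    The inverse of 4 mod 7 is 2 (since 4·2 = 8 = 1·7 + 1), so t ≡ 2·4 = 8 ≡ 1 (mod 7).
    Then x = 7 + 11·1 = 18, valid modulo lcm(11, 7) = 77: x ≡ 18 (mod 77).
  Combine with x ≡ 4 (mod 19); new modulus lcm = 1463.
    Write x = 18 + 77·t and substitute into x ≡ 4 (mod 19): 77·t ≡ 4 − 18 = -14 (mod 19).
    Reduce coefficients mod 19: 1·t ≡ 5 (mod 19).
    So t ≡ 5 (mod 19).
    Then x = 18 + 77·5 = 403, valid modulo lcm(77, 19) = 1463: x ≡ 403 (mod 1463).
  Combine with x ≡ 0 (mod 5); new modulus lcm = 7315.
    Write x = 403 + 1463·t and substitute into x ≡ 0 (mod 5): 1463·t ≡ 0 − 403 = -403 (mod 5).
    Reduce coefficients mod 5: 3·t ≡ 2 (mod 5).
    The inverse of 3 mod 5 is 2 (since 3·2 = 6 = 1·5 + 1), so t ≡ 2·2 = 4 ≡ 4 (mod 5).
    Then x = 403 + 1463·4 = 6255, valid modulo lcm(1463, 5) = 7315: x ≡ 6255 (mod 7315).
Verify against each original: 6255 mod 11 = 7, 6255 mod 7 = 4, 6255 mod 19 = 4, 6255 mod 5 = 0.

x ≡ 6255 (mod 7315).


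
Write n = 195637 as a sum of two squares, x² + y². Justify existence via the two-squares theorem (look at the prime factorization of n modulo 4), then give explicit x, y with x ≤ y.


Step 1: Factor n = 195637 = 13 · 101 · 149.
Step 2: Check the mod-4 condition on each prime factor: 13 ≡ 1 (mod 4), exponent 1; 101 ≡ 1 (mod 4), exponent 1; 149 ≡ 1 (mod 4), exponent 1.
All primes ≡ 3 (mod 4) appear to even exponent (or don't appear), so by the two-squares theorem n IS expressible as a sum of two squares.
Step 3: Build a representation. Here n = 13 · 101 · 149 is a product of primes ≡ 1 (mod 4). Each prime p ≡ 1 (mod 4) is itself a sum of two squares; find a² by testing p − a² for a perfect square:
  13: 13 − 1² = 12, 13 − 2² = 9 = 3² ⇒ 13 = 2² + 3².
  101: 101 − 1² = 100 = 10² ⇒ 101 = 1² + 10².
  149: 149 − 1² = 148, 149 − 2² = 145, 149 − 3² = 140, 149 − 4² = 133, 149 − 5² = 124, 149 − 6² = 113, 149 − 7² = 100 = 10² ⇒ 149 = 7² + 10².
  Combine using the Brahmagupta–Fibonacci identity (a² + b²)(c² + d²) = (ac − bd)² + (ad + bc)² = (ac + bd)² + (ad − bc)²:
  13 · 101 = 1313: from (2² + 3²)(1² + 10²), take (2·1 − 3·10, 2·10 + 3·1) = (2 − 30, 20 + 3) = (-28, 23); dropping signs (only squares matter) gives (28, 23); check 28² + 23² = 784 + 529 = 1313 ✓.
  1313 · 149 = 195637: from (28² + 23²)(7² + 10²), take (28·7 − 23·10, 28·10 + 23·7) = (196 − 230, 280 + 161) = (-34, 441); dropping signs (only squares matter) gives (34, 441); check 34² + 441² = 1156 + 194481 = 195637 ✓.
Step 4: Order so x ≤ y and verify: 34² + 441² = 1156 + 194481 = 195637 = n. ✓

n = 195637 = 34² + 441² (one valid representation with x ≤ y).


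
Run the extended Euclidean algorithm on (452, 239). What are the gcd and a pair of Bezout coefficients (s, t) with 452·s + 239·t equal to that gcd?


Euclidean algorithm on (452, 239) — divide until remainder is 0:
  452 = 1 · 239 + 213
  239 = 1 · 213 + 26
  213 = 8 · 26 + 5
  26 = 5 · 5 + 1
  5 = 5 · 1 + 0
gcd(452, 239) = 1.
Track Bezout coefficients alongside the remainders: start with r₀ = 452 = a·1 + b·0 (s = 1, t = 0) and r₁ = 239 = a·0 + b·1 (s = 0, t = 1); each new remainder r_{k+1} = r_{k-1} − q_k·r_k inherits s_{k+1} = s_{k-1} − q_k·s_k, t_{k+1} = t_{k-1} − q_k·t_k, so r_k = a·s_k + b·t_k at every step:
  q = 1: r = 213, s = 1 − 1·0 = 1, t = 0 − 1·1 = -1  (check: 452·1 + 239·(-1) = 213)
  q = 1: r = 26, s = 0 − 1·1 = -1, t = 1 − 1·(-1) = 2  (check: 452·(-1) + 239·2 = 26)
  q = 8: r = 5, s = 1 − 8·(-1) = 9, t = -1 − 8·2 = -17  (check: 452·9 + 239·(-17) = 5)
  q = 5: r = 1, s = -1 − 5·9 = -46, t = 2 − 5·(-17) = 87  (check: 452·(-46) + 239·87 = 1)
The row with r = 1 (the gcd) gives the Bezout coefficients s = -46, t = 87.
Result: 452 · (-46) + 239 · (87) = 1.

gcd(452, 239) = 1; s = -46, t = 87 (check: 452·(-46) + 239·87 = 1).


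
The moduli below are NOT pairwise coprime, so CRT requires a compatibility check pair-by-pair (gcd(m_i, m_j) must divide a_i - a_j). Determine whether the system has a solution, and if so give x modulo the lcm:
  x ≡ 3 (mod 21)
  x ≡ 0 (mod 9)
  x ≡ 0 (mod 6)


Moduli 21, 9, 6 are not pairwise coprime, so CRT works modulo lcm(m_i) when all pairwise compatibility conditions hold.
Pairwise compatibility: gcd(m_i, m_j) must divide a_i - a_j for every pair.
Merge one congruence at a time:
  Start: x ≡ 3 (mod 21).
  Combine with x ≡ 0 (mod 9): gcd(21, 9) = 3; 0 - 3 = -3, which IS divisible by 3, so compatible.
    Write x = 3 + 21·t and substitute into x ≡ 0 (mod 9): 21·t ≡ 0 − 3 = -3 (mod 9).
    Divide the congruence (and modulus) by g = 3: 7·t ≡ -1 (mod 3).
    Reduce coefficients mod 3: 1·t ≡ 2 (mod 3).
    So t ≡ 2 (mod 3).
    Then x = 3 + 21·2 = 45, valid modulo lcm(21, 9) = 63: x ≡ 45 (mod 63).
  Combine with x ≡ 0 (mod 6): gcd(63, 6) = 3; 0 - 45 = -45, which IS divisible by 3, so compatible.
    Write x = 45 + 63·t and substitute into x ≡ 0 (mod 6): 63·t ≡ 0 − 45 = -45 (mod 6).
    Divide the congruence (and modulus) by g = 3: 21·t ≡ -15 (mod 2).
    Reduce coefficients mod 2: 1·t ≡ 1 (mod 2).
    So t ≡ 1 (mod 2).
    Then x = 45 + 63·1 = 108, valid modulo lcm(63, 6) = 126: x ≡ 108 (mod 126).
Verify: 108 mod 21 = 3, 108 mod 9 = 0, 108 mod 6 = 0.

x ≡ 108 (mod 126).


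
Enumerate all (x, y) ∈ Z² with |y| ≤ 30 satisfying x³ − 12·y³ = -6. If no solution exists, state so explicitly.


The equation is x³ - 12y³ = -6. For fixed y, x³ = 12·y³ − 6, so a solution requires the RHS to be a perfect cube.
Strategy: iterate y from -30 to 30, compute RHS = 12·y³ − 6, and check whether it is a (positive or negative) perfect cube.
Check small values of y:
  y = 0: RHS = -6 is not a perfect cube.
  y = 1: RHS = 6 is not a perfect cube.
  y = -1: RHS = -18 is not a perfect cube.
  y = 2: RHS = 90 is not a perfect cube.
  y = -2: RHS = -102 is not a perfect cube.
  y = 3: RHS = 318 is not a perfect cube.
  y = -3: RHS = -330 is not a perfect cube.
Continuing the search up to |y| = 30 finds no solutions either.
No (x, y) in the scanned range satisfies the equation.

No integer solutions with |y| ≤ 30.


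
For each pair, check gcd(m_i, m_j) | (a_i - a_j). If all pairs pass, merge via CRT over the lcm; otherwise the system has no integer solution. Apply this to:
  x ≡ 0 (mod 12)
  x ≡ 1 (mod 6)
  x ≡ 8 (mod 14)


Moduli 12, 6, 14 are not pairwise coprime, so CRT works modulo lcm(m_i) when all pairwise compatibility conditions hold.
Pairwise compatibility: gcd(m_i, m_j) must divide a_i - a_j for every pair.
Merge one congruence at a time:
  Start: x ≡ 0 (mod 12).
  Combine with x ≡ 1 (mod 6): gcd(12, 6) = 6, and 1 - 0 = 1 is NOT divisible by 6.
    ⇒ system is inconsistent (no integer solution).

No solution (the system is inconsistent).


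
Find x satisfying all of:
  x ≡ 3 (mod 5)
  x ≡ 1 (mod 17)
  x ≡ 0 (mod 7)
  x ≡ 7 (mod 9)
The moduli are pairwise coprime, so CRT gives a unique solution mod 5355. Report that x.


Product of moduli M = 5 · 17 · 7 · 9 = 5355.
Merge one congruence at a time:
  Start: x ≡ 3 (mod 5).
  Combine with x ≡ 1 (mod 17); new modulus lcm = 85.
    Write x = 3 + 5·t and substitute into x ≡ 1 (mod 17): 5·t ≡ 1 − 3 = -2 (mod 17).
    Reduce coefficients mod 17: 5·t ≡ 15 (mod 17).
    The inverse of 5 mod 17 is 7 (since 5·7 = 35 = 2·17 + 1), so t ≡ 7·15 = 105 ≡ 3 (mod 17).
    Then x = 3 + 5·3 = 18, valid modulo lcm(5, 17) = 85: x ≡ 18 (mod 85).
  Combine with x ≡ 0 (mod 7); new modulus lcm = 595.
    Write x = 18 + 85·t and substitute into x ≡ 0 (mod 7): 85·t ≡ 0 − 18 = -18 (mod 7).
    Reduce coefficients mod 7: 1·t ≡ 3 (mod 7).
    So t ≡ 3 (mod 7).
    Then x = 18 + 85·3 = 273, valid modulo lcm(85, 7) = 595: x ≡ 273 (mod 595).
  Combine with x ≡ 7 (mod 9); new modulus lcm = 5355.
    Write x = 273 + 595·t and substitute into x ≡ 7 (mod 9): 595·t ≡ 7 − 273 = -266 (mod 9).
    Reduce coefficients mod 9: 1·t ≡ 4 (mod 9).
    So t ≡ 4 (mod 9).
    Then x = 273 + 595·4 = 2653, valid modulo lcm(595, 9) = 5355: x ≡ 2653 (mod 5355).
Verify against each original: 2653 mod 5 = 3, 2653 mod 17 = 1, 2653 mod 7 = 0, 2653 mod 9 = 7.

x ≡ 2653 (mod 5355).


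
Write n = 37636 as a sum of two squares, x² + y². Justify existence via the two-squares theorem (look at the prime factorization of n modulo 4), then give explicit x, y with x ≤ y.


Step 1: Factor n = 37636 = 2^2 · 97^2.
Step 2: Check the mod-4 condition on each prime factor: 2 = 2 (special); 97 ≡ 1 (mod 4), exponent 2.
All primes ≡ 3 (mod 4) appear to even exponent (or don't appear), so by the two-squares theorem n IS expressible as a sum of two squares.
Step 3: Build a representation. Group n = k² · m with k = 2 and m = 97 · 97 = 9409 (a product of primes ≡ 1 (mod 4)); a representation of m scales to one of n via (k·x)² + (k·y)² = k²(x² + y²). Each prime p ≡ 1 (mod 4) is itself a sum of two squares; find a² by testing p − a² for a perfect square:
  97: 97 − 1² = 96, 97 − 2² = 93, 97 − 3² = 88, 97 − 4² = 81 = 9² ⇒ 97 = 4² + 9².
  Combine using the Brahmagupta–Fibonacci identity (a² + b²)(c² + d²) = (ac − bd)² + (ad + bc)² = (ac + bd)² + (ad − bc)²:
  97 · 97 = 9409: from (4² + 9²)(4² + 9²), take (4·4 − 9·9, 4·9 + 9·4) = (16 − 81, 36 + 36) = (-65, 72); dropping signs (only squares matter) gives (65, 72); check 65² + 72² = 4225 + 5184 = 9409 ✓.
  Scale by k = 2: (2·65, 2·72) = (130, 144).
Step 4: Order so x ≤ y and verify: 130² + 144² = 16900 + 20736 = 37636 = n. ✓

n = 37636 = 130² + 144² (one valid representation with x ≤ y).


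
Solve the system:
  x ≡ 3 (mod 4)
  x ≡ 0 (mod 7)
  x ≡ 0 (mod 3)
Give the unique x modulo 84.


Moduli 4, 7, 3 are pairwise coprime; by CRT there is a unique solution modulo M = 4 · 7 · 3 = 84.
Solve pairwise, accumulating the modulus:
  Start with x ≡ 3 (mod 4).
  Combine with x ≡ 0 (mod 7): since gcd(4, 7) = 1, we get a unique residue mod 28.
    Write x = 3 + 4·t and substitute into x ≡ 0 (mod 7): 4·t ≡ 0 − 3 = -3 (mod 7).
    Reduce coefficients mod 7: 4·t ≡ 4 (mod 7).
    The inverse of 4 mod 7 is 2 (since 4·2 = 8 = 1·7 + 1), so t ≡ 2·4 = 8 ≡ 1 (mod 7).
    Then x = 3 + 4·1 = 7, valid modulo lcm(4, 7) = 28: x ≡ 7 (mod 28).
  Combine with x ≡ 0 (mod 3): since gcd(28, 3) = 1, we get a unique residue mod 84.
    Write x = 7 + 28·t and substitute into x ≡ 0 (mod 3): 28·t ≡ 0 − 7 = -7 (mod 3).
    Reduce coefficients mod 3: 1·t ≡ 2 (mod 3).
    So t ≡ 2 (mod 3).
    Then x = 7 + 28·2 = 63, valid modulo lcm(28, 3) = 84: x ≡ 63 (mod 84).
Verify: 63 mod 4 = 3 ✓, 63 mod 7 = 0 ✓, 63 mod 3 = 0 ✓.

x ≡ 63 (mod 84).


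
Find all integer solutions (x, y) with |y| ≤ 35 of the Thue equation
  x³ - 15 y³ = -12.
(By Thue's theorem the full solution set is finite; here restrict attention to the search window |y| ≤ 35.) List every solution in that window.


The equation is x³ - 15y³ = -12. For fixed y, x³ = 15·y³ − 12, so a solution requires the RHS to be a perfect cube.
Strategy: iterate y from -35 to 35, compute RHS = 15·y³ − 12, and check whether it is a (positive or negative) perfect cube.
Check small values of y:
  y = 0: RHS = -12 is not a perfect cube.
  y = 1: RHS = 3 is not a perfect cube.
  y = -1: RHS = -27 = (-3)³ ⇒ x = -3 works.
  y = 2: RHS = 108 is not a perfect cube.
  y = -2: RHS = -132 is not a perfect cube.
  y = 3: RHS = 393 is not a perfect cube.
  y = -3: RHS = -417 is not a perfect cube.
Continuing the search up to |y| = 35 finds no further solutions beyond those listed.
Collected solutions: (-3, -1).

Solutions (with |y| ≤ 35): (-3, -1).


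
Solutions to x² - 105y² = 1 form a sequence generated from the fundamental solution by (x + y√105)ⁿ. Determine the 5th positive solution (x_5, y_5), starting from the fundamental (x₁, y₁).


Step 1: Find the fundamental solution (x₁, y₁) of x² - 105y² = 1.
  Expand √105 as a continued fraction. a₀ = ⌊√105⌋ = 10; iterate m_{k+1} = d_k·a_k − m_k, d_{k+1} = (105 − m_{k+1}²)/d_k, a_{k+1} = ⌊(a₀ + m_{k+1})/d_{k+1}⌋ (starting m₀ = 0, d₀ = 1), with convergents p_k = a_k·p_{k-1} + p_{k-2}, q_k = a_k·q_{k-1} + q_{k-2} (p₋₁ = 1, q₋₁ = 0):
  k = 0: a₀ = 10; p₀/q₀ = 10/1; p₀² − 105·q₀² = 100 − 105 = -5.
  k = 1: m = 10, d = 5, a = ⌊(10 + 10)/5⌋ = 4; p/q = (4·10 + 1)/(4·1 + 0) = 41/4; p² − 105·q² = 1681 − 1680 = 1.
  The first convergent with p² − 105·q² = 1 gives the fundamental solution (x₁, y₁) = (41, 4).
Step 2: Apply the recurrence (x_{n+1}, y_{n+1}) = (x₁x_n + 105y₁y_n, x₁y_n + y₁x_n) repeatedly.
  From (x_1, y_1) = (41, 4): x_2 = 41·41 + 105·4·4 = 3361; y_2 = 41·4 + 4·41 = 328.
  From (x_2, y_2) = (3361, 328): x_3 = 41·3361 + 105·4·328 = 275561; y_3 = 41·328 + 4·3361 = 26892.
  From (x_3, y_3) = (275561, 26892): x_4 = 41·275561 + 105·4·26892 = 22592641; y_4 = 41·26892 + 4·275561 = 2204816.
  From (x_4, y_4) = (22592641, 2204816): x_5 = 41·22592641 + 105·4·2204816 = 1852321001; y_5 = 41·2204816 + 4·22592641 = 180768020.
Step 3: Verify x_5² - 105·y_5² = 3431093090745642001 - 3431093090745642000 = 1 (should be 1). ✓

(x_1, y_1) = (41, 4); (x_5, y_5) = (1852321001, 180768020).


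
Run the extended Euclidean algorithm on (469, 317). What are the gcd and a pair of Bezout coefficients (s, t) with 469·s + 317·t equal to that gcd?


Euclidean algorithm on (469, 317) — divide until remainder is 0:
  469 = 1 · 317 + 152
  317 = 2 · 152 + 13
  152 = 11 · 13 + 9
  13 = 1 · 9 + 4
  9 = 2 · 4 + 1
  4 = 4 · 1 + 0
gcd(469, 317) = 1.
Track Bezout coefficients alongside the remainders: start with r₀ = 469 = a·1 + b·0 (s = 1, t = 0) and r₁ = 317 = a·0 + b·1 (s = 0, t = 1); each new remainder r_{k+1} = r_{k-1} − q_k·r_k inherits s_{k+1} = s_{k-1} − q_k·s_k, t_{k+1} = t_{k-1} − q_k·t_k, so r_k = a·s_k + b·t_k at every step:
  q = 1: r = 152, s = 1 − 1·0 = 1, t = 0 − 1·1 = -1  (check: 469·1 + 317·(-1) = 152)
  q = 2: r = 13, s = 0 − 2·1 = -2, t = 1 − 2·(-1) = 3  (check: 469·(-2) + 317·3 = 13)
  q = 11: r = 9, s = 1 − 11·(-2) = 23, t = -1 − 11·3 = -34  (check: 469·23 + 317·(-34) = 9)
  q = 1: r = 4, s = -2 − 1·23 = -25, t = 3 − 1·(-34) = 37  (check: 469·(-25) + 317·37 = 4)
  q = 2: r = 1, s = 23 − 2·(-25) = 73, t = -34 − 2·37 = -108  (check: 469·73 + 317·(-108) = 1)
The row with r = 1 (the gcd) gives the Bezout coefficients s = 73, t = -108.
Result: 469 · (73) + 317 · (-108) = 1.

gcd(469, 317) = 1; s = 73, t = -108 (check: 469·73 + 317·(-108) = 1).


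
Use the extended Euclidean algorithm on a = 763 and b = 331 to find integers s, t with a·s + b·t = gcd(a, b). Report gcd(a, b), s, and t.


Euclidean algorithm on (763, 331) — divide until remainder is 0:
  763 = 2 · 331 + 101
  331 = 3 · 101 + 28
  101 = 3 · 28 + 17
  28 = 1 · 17 + 11
  17 = 1 · 11 + 6
  11 = 1 · 6 + 5
  6 = 1 · 5 + 1
  5 = 5 · 1 + 0
gcd(763, 331) = 1.
Track Bezout coefficients alongside the remainders: start with r₀ = 763 = a·1 + b·0 (s = 1, t = 0) and r₁ = 331 = a·0 + b·1 (s = 0, t = 1); each new remainder r_{k+1} = r_{k-1} − q_k·r_k inherits s_{k+1} = s_{k-1} − q_k·s_k, t_{k+1} = t_{k-1} − q_k·t_k, so r_k = a·s_k + b·t_k at every step:
  q = 2: r = 101, s = 1 − 2·0 = 1, t = 0 − 2·1 = -2  (check: 763·1 + 331·(-2) = 101)
  q = 3: r = 28, s = 0 − 3·1 = -3, t = 1 − 3·(-2) = 7  (check: 763·(-3) + 331·7 = 28)
  q = 3: r = 17, s = 1 − 3·(-3) = 10, t = -2 − 3·7 = -23  (check: 763·10 + 331·(-23) = 17)
  q = 1: r = 11, s = -3 − 1·10 = -13, t = 7 − 1·(-23) = 30  (check: 763·(-13) + 331·30 = 11)
  q = 1: r = 6, s = 10 − 1·(-13) = 23, t = -23 − 1·30 = -53  (check: 763·23 + 331·(-53) = 6)
  q = 1: r = 5, s = -13 − 1·23 = -36, t = 30 − 1·(-53) = 83  (check: 763·(-36) + 331·83 = 5)
  q = 1: r = 1, s = 23 − 1·(-36) = 59, t = -53 − 1·83 = -136  (check: 763·59 + 331·(-136) = 1)
The row with r = 1 (the gcd) gives the Bezout coefficients s = 59, t = -136.
Result: 763 · (59) + 331 · (-136) = 1.

gcd(763, 331) = 1; s = 59, t = -136 (check: 763·59 + 331·(-136) = 1).


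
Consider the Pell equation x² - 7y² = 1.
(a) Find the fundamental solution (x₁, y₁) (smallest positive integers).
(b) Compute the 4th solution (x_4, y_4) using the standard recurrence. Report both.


Step 1: Find the fundamental solution (x₁, y₁) of x² - 7y² = 1.
  Expand √7 as a continued fraction. a₀ = ⌊√7⌋ = 2; iterate m_{k+1} = d_k·a_k − m_k, d_{k+1} = (7 − m_{k+1}²)/d_k, a_{k+1} = ⌊(a₀ + m_{k+1})/d_{k+1}⌋ (starting m₀ = 0, d₀ = 1), with convergents p_k = a_k·p_{k-1} + p_{k-2}, q_k = a_k·q_{k-1} + q_{k-2} (p₋₁ = 1, q₋₁ = 0):
  k = 0: a₀ = 2; p₀/q₀ = 2/1; p₀² − 7·q₀² = 4 − 7 = -3.
  k = 1: m = 2, d = 3, a = ⌊(2 + 2)/3⌋ = 1; p/q = (1·2 + 1)/(1·1 + 0) = 3/1; p² − 7·q² = 9 − 7 = 2.
  k = 2: m = 1, d = 2, a = ⌊(2 + 1)/2⌋ = 1; p/q = (1·3 + 2)/(1·1 + 1) = 5/2; p² − 7·q² = 25 − 28 = -3.
  k = 3: m = 1, d = 3, a = ⌊(2 + 1)/3⌋ = 1; p/q = (1·5 + 3)/(1·2 + 1) = 8/3; p² − 7·q² = 64 − 63 = 1.
  The first convergent with p² − 7·q² = 1 gives the fundamental solution (x₁, y₁) = (8, 3).
Step 2: Apply the recurrence (x_{n+1}, y_{n+1}) = (x₁x_n + 7y₁y_n, x₁y_n + y₁x_n) repeatedly.
  From (x_1, y_1) = (8, 3): x_2 = 8·8 + 7·3·3 = 127; y_2 = 8·3 + 3·8 = 48.
  From (x_2, y_2) = (127, 48): x_3 = 8·127 + 7·3·48 = 2024; y_3 = 8·48 + 3·127 = 765.
  From (x_3, y_3) = (2024, 765): x_4 = 8·2024 + 7·3·765 = 32257; y_4 = 8·765 + 3·2024 = 12192.
Step 3: Verify x_4² - 7·y_4² = 1040514049 - 1040514048 = 1 (should be 1). ✓

(x_1, y_1) = (8, 3); (x_4, y_4) = (32257, 12192).


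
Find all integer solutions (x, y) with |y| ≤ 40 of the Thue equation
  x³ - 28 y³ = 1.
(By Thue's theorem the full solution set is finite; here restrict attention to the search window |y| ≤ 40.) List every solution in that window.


The equation is x³ - 28y³ = 1. For fixed y, x³ = 28·y³ + 1, so a solution requires the RHS to be a perfect cube.
Strategy: iterate y from -40 to 40, compute RHS = 28·y³ + 1, and check whether it is a (positive or negative) perfect cube.
Check small values of y:
  y = 0: RHS = 1 = (1)³ ⇒ x = 1 works.
  y = 1: RHS = 29 is not a perfect cube.
  y = -1: RHS = -27 = (-3)³ ⇒ x = -3 works.
  y = 2: RHS = 225 is not a perfect cube.
  y = -2: RHS = -223 is not a perfect cube.
  y = 3: RHS = 757 is not a perfect cube.
  y = -3: RHS = -755 is not a perfect cube.
Continuing the search up to |y| = 40 finds no further solutions beyond those listed.
Collected solutions: (1, 0), (-3, -1).

Solutions (with |y| ≤ 40): (1, 0), (-3, -1).


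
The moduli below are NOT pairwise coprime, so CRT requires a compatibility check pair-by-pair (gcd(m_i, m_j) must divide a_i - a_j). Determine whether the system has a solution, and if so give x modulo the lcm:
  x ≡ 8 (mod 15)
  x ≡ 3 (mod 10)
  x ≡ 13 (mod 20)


Moduli 15, 10, 20 are not pairwise coprime, so CRT works modulo lcm(m_i) when all pairwise compatibility conditions hold.
Pairwise compatibility: gcd(m_i, m_j) must divide a_i - a_j for every pair.
Merge one congruence at a time:
  Start: x ≡ 8 (mod 15).
  Combine with x ≡ 3 (mod 10): gcd(15, 10) = 5; 3 - 8 = -5, which IS divisible by 5, so compatible.
    Write x = 8 + 15·t and substitute into x ≡ 3 (mod 10): 15·t ≡ 3 − 8 = -5 (mod 10).
    Divide the congruence (and modulus) by g = 5: 3·t ≡ -1 (mod 2).
    Reduce coefficients mod 2: 1·t ≡ 1 (mod 2).
    So t ≡ 1 (mod 2).
    Then x = 8 + 15·1 = 23, valid modulo lcm(15, 10) = 30: x ≡ 23 (mod 30).
  Combine with x ≡ 13 (mod 20): gcd(30, 20) = 10; 13 - 23 = -10, which IS divisible by 10, so compatible.
    Write x = 23 + 30·t and substitute into x ≡ 13 (mod 20): 30·t ≡ 13 − 23 = -10 (mod 20).
    Divide the congruence (and modulus) by g = 10: 3·t ≡ -1 (mod 2).
    Reduce coefficients mod 2: 1·t ≡ 1 (mod 2).
    So t ≡ 1 (mod 2).
    Then x = 23 + 30·1 = 53, valid modulo lcm(30, 20) = 60: x ≡ 53 (mod 60).
Verify: 53 mod 15 = 8, 53 mod 10 = 3, 53 mod 20 = 13.

x ≡ 53 (mod 60).


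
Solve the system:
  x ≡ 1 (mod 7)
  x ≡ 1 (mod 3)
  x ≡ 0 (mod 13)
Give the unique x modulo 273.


Moduli 7, 3, 13 are pairwise coprime; by CRT there is a unique solution modulo M = 7 · 3 · 13 = 273.
Solve pairwise, accumulating the modulus:
  Start with x ≡ 1 (mod 7).
  Combine with x ≡ 1 (mod 3): since gcd(7, 3) = 1, we get a unique residue mod 21.
    Write x = 1 + 7·t and substitute into x ≡ 1 (mod 3): 7·t ≡ 1 − 1 = 0 (mod 3).
    Reduce coefficients mod 3: 1·t ≡ 0 (mod 3).
    So t ≡ 0 (mod 3).
    Then x = 1 + 7·0 = 1, valid modulo lcm(7, 3) = 21: x ≡ 1 (mod 21).
  Combine with x ≡ 0 (mod 13): since gcd(21, 13) = 1, we get a unique residue mod 273.
    Write x = 1 + 21·t and substitute into x ≡ 0 (mod 13): 21·t ≡ 0 − 1 = -1 (mod 13).
    Reduce coefficients mod 13: 8·t ≡ 12 (mod 13).
    The inverse of 8 mod 13 is 5 (since 8·5 = 40 = 3·13 + 1), so t ≡ 5·12 = 60 ≡ 8 (mod 13).
    Then x = 1 + 21·8 = 169, valid modulo lcm(21, 13) = 273: x ≡ 169 (mod 273).
Verify: 169 mod 7 = 1 ✓, 169 mod 3 = 1 ✓, 169 mod 13 = 0 ✓.

x ≡ 169 (mod 273).


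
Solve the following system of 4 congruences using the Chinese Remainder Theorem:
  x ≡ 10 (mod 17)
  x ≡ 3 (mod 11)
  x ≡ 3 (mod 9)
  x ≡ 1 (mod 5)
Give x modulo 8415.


Product of moduli M = 17 · 11 · 9 · 5 = 8415.
Merge one congruence at a time:
  Start: x ≡ 10 (mod 17).
  Combine with x ≡ 3 (mod 11); new modulus lcm = 187.
    Write x = 10 + 17·t and substitute into x ≡ 3 (mod 11): 17·t ≡ 3 − 10 = -7 (mod 11).
    Reduce coefficients mod 11: 6·t ≡ 4 (mod 11).
    The inverse of 6 mod 11 is 2 (since 6·2 = 12 = 1·11 + 1), so t ≡ 2·4 = 8 ≡ 8 (mod 11).
    Then x = 10 + 17·8 = 146, valid modulo lcm(17, 11) = 187: x ≡ 146 (mod 187).
  Combine with x ≡ 3 (mod 9); new modulus lcm = 1683.
    Write x = 146 + 187·t and substitute into x ≡ 3 (mod 9): 187·t ≡ 3 − 146 = -143 (mod 9).
    Reduce coefficients mod 9: 7·t ≡ 1 (mod 9).
    The inverse of 7 mod 9 is 4 (since 7·4 = 28 = 3·9 + 1), so t ≡ 4·1 = 4 ≡ 4 (mod 9).
    Then x = 146 + 187·4 = 894, valid modulo lcm(187, 9) = 1683: x ≡ 894 (mod 1683).
  Combine with x ≡ 1 (mod 5); new modulus lcm = 8415.
    Write x = 894 + 1683·t and substitute into x ≡ 1 (mod 5): 1683·t ≡ 1 − 894 = -893 (mod 5).
    Reduce coefficients mod 5: 3·t ≡ 2 (mod 5).
    The inverse of 3 mod 5 is 2 (since 3·2 = 6 = 1·5 + 1), so t ≡ 2·2 = 4 ≡ 4 (mod 5).
    Then x = 894 + 1683·4 = 7626, valid modulo lcm(1683, 5) = 8415: x ≡ 7626 (mod 8415).
Verify against each original: 7626 mod 17 = 10, 7626 mod 11 = 3, 7626 mod 9 = 3, 7626 mod 5 = 1.

x ≡ 7626 (mod 8415).


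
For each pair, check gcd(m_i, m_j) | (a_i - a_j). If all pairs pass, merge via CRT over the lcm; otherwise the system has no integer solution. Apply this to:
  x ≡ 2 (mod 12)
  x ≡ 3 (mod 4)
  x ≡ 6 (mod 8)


Moduli 12, 4, 8 are not pairwise coprime, so CRT works modulo lcm(m_i) when all pairwise compatibility conditions hold.
Pairwise compatibility: gcd(m_i, m_j) must divide a_i - a_j for every pair.
Merge one congruence at a time:
  Start: x ≡ 2 (mod 12).
  Combine with x ≡ 3 (mod 4): gcd(12, 4) = 4, and 3 - 2 = 1 is NOT divisible by 4.
    ⇒ system is inconsistent (no integer solution).

No solution (the system is inconsistent).


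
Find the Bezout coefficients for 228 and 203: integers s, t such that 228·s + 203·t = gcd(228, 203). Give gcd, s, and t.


Euclidean algorithm on (228, 203) — divide until remainder is 0:
  228 = 1 · 203 + 25
  203 = 8 · 25 + 3
  25 = 8 · 3 + 1
  3 = 3 · 1 + 0
gcd(228, 203) = 1.
Track Bezout coefficients alongside the remainders: start with r₀ = 228 = a·1 + b·0 (s = 1, t = 0) and r₁ = 203 = a·0 + b·1 (s = 0, t = 1); each new remainder r_{k+1} = r_{k-1} − q_k·r_k inherits s_{k+1} = s_{k-1} − q_k·s_k, t_{k+1} = t_{k-1} − q_k·t_k, so r_k = a·s_k + b·t_k at every step:
  q = 1: r = 25, s = 1 − 1·0 = 1, t = 0 − 1·1 = -1  (check: 228·1 + 203·(-1) = 25)
  q = 8: r = 3, s = 0 − 8·1 = -8, t = 1 − 8·(-1) = 9  (check: 228·(-8) + 203·9 = 3)
  q = 8: r = 1, s = 1 − 8·(-8) = 65, t = -1 − 8·9 = -73  (check: 228·65 + 203·(-73) = 1)
The row with r = 1 (the gcd) gives the Bezout coefficients s = 65, t = -73.
Result: 228 · (65) + 203 · (-73) = 1.

gcd(228, 203) = 1; s = 65, t = -73 (check: 228·65 + 203·(-73) = 1).


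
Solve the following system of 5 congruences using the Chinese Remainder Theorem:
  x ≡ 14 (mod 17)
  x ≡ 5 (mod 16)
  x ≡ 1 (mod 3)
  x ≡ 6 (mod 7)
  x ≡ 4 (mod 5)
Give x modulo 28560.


Product of moduli M = 17 · 16 · 3 · 7 · 5 = 28560.
Merge one congruence at a time:
  Start: x ≡ 14 (mod 17).
  Combine with x ≡ 5 (mod 16); new modulus lcm = 272.
    Write x = 14 + 17·t and substitute into x ≡ 5 (mod 16): 17·t ≡ 5 − 14 = -9 (mod 16).
    Reduce coefficients mod 16: 1·t ≡ 7 (mod 16).
    So t ≡ 7 (mod 16).
    Then x = 14 + 17·7 = 133, valid modulo lcm(17, 16) = 272: x ≡ 133 (mod 272).
  Combine with x ≡ 1 (mod 3); new modulus lcm = 816.
    Write x = 133 + 272·t and substitute into x ≡ 1 (mod 3): 272·t ≡ 1 − 133 = -132 (mod 3).
    Reduce coefficients mod 3: 2·t ≡ 0 (mod 3).
    The inverse of 2 mod 3 is 2 (since 2·2 = 4 = 1·3 + 1), so t ≡ 2·0 = 0 ≡ 0 (mod 3).
    Then x = 133 + 272·0 = 133, valid modulo lcm(272, 3) = 816: x ≡ 133 (mod 816).
  Combine with x ≡ 6 (mod 7); new modulus lcm = 5712.
    Write x = 133 + 816·t and substitute into x ≡ 6 (mod 7): 816·t ≡ 6 − 133 = -127 (mod 7).
    Reduce coefficients mod 7: 4·t ≡ 6 (mod 7).
    The inverse of 4 mod 7 is 2 (since 4·2 = 8 = 1·7 + 1), so t ≡ 2·6 = 12 ≡ 5 (mod 7).
    Then x = 133 + 816·5 = 4213, valid modulo lcm(816, 7) = 5712: x ≡ 4213 (mod 5712).
  Combine with x ≡ 4 (mod 5); new modulus lcm = 28560.
    Write x = 4213 + 5712·t and substitute into x ≡ 4 (mod 5): 5712·t ≡ 4 − 4213 = -4209 (mod 5).
    Reduce coefficients mod 5: 2·t ≡ 1 (mod 5).
    The inverse of 2 mod 5 is 3 (since 2·3 = 6 = 1·5 + 1), so t ≡ 3·1 = 3 ≡ 3 (mod 5).
    Then x = 4213 + 5712·3 = 21349, valid modulo lcm(5712, 5) = 28560: x ≡ 21349 (mod 28560).
Verify against each original: 21349 mod 17 = 14, 21349 mod 16 = 5, 21349 mod 3 = 1, 21349 mod 7 = 6, 21349 mod 5 = 4.

x ≡ 21349 (mod 28560).


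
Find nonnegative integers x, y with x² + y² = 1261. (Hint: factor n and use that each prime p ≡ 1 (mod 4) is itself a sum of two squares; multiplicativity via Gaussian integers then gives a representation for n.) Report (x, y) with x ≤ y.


Step 1: Factor n = 1261 = 13 · 97.
Step 2: Check the mod-4 condition on each prime factor: 13 ≡ 1 (mod 4), exponent 1; 97 ≡ 1 (mod 4), exponent 1.
All primes ≡ 3 (mod 4) appear to even exponent (or don't appear), so by the two-squares theorem n IS expressible as a sum of two squares.
Step 3: Build a representation. Here n = 13 · 97 is a product of primes ≡ 1 (mod 4). Each prime p ≡ 1 (mod 4) is itself a sum of two squares; find a² by testing p − a² for a perfect square:
  13: 13 − 1² = 12, 13 − 2² = 9 = 3² ⇒ 13 = 2² + 3².
  97: 97 − 1² = 96, 97 − 2² = 93, 97 − 3² = 88, 97 − 4² = 81 = 9² ⇒ 97 = 4² + 9².
  Combine using the Brahmagupta–Fibonacci identity (a² + b²)(c² + d²) = (ac − bd)² + (ad + bc)² = (ac + bd)² + (ad − bc)²:
  13 · 97 = 1261: from (2² + 3²)(4² + 9²), take (2·4 − 3·9, 2·9 + 3·4) = (8 − 27, 18 + 12) = (-19, 30); dropping signs (only squares matter) gives (19, 30); check 19² + 30² = 361 + 900 = 1261 ✓.
Step 4: Order so x ≤ y and verify: 19² + 30² = 361 + 900 = 1261 = n. ✓

n = 1261 = 19² + 30² (one valid representation with x ≤ y).
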